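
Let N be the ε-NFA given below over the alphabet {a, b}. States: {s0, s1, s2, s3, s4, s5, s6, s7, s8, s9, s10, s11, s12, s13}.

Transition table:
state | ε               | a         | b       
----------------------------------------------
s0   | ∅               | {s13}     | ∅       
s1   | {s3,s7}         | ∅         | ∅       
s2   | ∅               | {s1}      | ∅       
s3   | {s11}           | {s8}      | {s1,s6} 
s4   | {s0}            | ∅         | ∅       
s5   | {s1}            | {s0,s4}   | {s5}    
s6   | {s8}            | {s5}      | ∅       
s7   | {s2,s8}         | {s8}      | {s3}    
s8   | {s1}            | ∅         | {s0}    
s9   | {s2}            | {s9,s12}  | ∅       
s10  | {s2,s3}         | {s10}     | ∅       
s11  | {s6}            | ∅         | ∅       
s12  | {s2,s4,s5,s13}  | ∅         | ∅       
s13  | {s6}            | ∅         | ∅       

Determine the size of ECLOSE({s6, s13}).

8

Start with {s6, s13}.
From s6 via ε: add s8.
From s8 via ε: add s1.
From s1 via ε: add s3, s7.
From s3 via ε: add s11.
From s7 via ε: add s2.
ε-closure = {s1, s2, s3, s6, s7, s8, s11, s13}, which has 8 states.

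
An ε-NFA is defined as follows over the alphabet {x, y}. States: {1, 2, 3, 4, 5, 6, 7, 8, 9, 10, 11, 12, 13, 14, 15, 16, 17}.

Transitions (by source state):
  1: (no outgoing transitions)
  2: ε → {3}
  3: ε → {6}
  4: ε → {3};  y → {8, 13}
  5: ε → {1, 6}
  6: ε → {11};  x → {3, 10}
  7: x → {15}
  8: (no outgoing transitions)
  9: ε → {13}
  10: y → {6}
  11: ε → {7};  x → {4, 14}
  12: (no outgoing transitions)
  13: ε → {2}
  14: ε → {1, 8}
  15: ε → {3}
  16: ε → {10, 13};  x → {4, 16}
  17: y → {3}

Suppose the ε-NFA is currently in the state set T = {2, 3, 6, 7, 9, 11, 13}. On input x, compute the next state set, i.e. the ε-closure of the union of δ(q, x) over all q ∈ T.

{1, 3, 4, 6, 7, 8, 10, 11, 14, 15}

6 on x → {3, 10}.
7 on x → {15}.
11 on x → {4, 14}.
No x-transition from 2, 3, 9, 13.
Union after reading x: {3, 4, 10, 14, 15}.
Now take the ε-closure:
From 3 via ε: add 6.
From 14 via ε: add 1, 8.
From 6 via ε: add 11.
From 11 via ε: add 7.
No new states can be added; the closed set is {1, 3, 4, 6, 7, 8, 10, 11, 14, 15}.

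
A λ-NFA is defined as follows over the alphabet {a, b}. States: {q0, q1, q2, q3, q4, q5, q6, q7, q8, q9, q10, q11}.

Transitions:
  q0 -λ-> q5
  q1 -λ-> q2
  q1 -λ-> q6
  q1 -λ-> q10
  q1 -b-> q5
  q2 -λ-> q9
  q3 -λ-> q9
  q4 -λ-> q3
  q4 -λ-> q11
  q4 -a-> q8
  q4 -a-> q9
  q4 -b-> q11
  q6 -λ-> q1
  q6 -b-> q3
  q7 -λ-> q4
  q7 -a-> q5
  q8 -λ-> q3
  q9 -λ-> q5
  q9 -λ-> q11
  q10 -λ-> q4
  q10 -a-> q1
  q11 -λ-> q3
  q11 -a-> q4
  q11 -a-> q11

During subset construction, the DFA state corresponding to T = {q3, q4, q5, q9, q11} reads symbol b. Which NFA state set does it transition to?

q4 on b → {q11}.
No b-transition from q3, q5, q9, q11.
Union after reading b: {q11}.
Now take the λ-closure:
From q11 via λ: add q3.
From q3 via λ: add q9.
From q9 via λ: add q5.
No new states can be added; the closed set is {q3, q5, q9, q11}.

{q3, q5, q9, q11}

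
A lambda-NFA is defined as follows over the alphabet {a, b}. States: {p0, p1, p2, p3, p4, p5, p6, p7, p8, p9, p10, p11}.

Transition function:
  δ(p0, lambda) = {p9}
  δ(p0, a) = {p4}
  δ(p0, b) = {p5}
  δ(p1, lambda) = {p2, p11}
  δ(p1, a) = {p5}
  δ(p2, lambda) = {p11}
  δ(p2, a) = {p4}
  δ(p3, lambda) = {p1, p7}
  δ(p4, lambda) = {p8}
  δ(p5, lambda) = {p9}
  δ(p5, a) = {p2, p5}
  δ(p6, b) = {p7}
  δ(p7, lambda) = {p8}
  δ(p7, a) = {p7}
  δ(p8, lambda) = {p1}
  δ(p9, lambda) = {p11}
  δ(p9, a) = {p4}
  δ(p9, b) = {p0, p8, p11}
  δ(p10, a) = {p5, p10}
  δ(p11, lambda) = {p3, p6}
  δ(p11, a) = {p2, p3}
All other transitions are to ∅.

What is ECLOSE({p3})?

Start with {p3}.
From p3 via lambda: add p1, p7.
From p1 via lambda: add p2, p11.
From p7 via lambda: add p8.
From p11 via lambda: add p6.
No new states can be added; the closed set is {p1, p2, p3, p6, p7, p8, p11}.

{p1, p2, p3, p6, p7, p8, p11}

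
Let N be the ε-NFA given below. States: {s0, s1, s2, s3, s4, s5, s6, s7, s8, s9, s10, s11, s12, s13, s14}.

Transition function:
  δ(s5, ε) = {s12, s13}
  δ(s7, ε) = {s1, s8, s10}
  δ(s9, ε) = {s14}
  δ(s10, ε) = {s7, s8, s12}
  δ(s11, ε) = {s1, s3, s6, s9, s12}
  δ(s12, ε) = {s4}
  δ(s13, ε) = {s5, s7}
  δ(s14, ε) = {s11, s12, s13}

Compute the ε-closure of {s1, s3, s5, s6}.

{s1, s3, s4, s5, s6, s7, s8, s10, s12, s13}

Start with {s1, s3, s5, s6}.
From s5 via ε: add s12, s13.
From s12 via ε: add s4.
From s13 via ε: add s7.
From s7 via ε: add s8, s10.
No new states can be added; the closed set is {s1, s3, s4, s5, s6, s7, s8, s10, s12, s13}.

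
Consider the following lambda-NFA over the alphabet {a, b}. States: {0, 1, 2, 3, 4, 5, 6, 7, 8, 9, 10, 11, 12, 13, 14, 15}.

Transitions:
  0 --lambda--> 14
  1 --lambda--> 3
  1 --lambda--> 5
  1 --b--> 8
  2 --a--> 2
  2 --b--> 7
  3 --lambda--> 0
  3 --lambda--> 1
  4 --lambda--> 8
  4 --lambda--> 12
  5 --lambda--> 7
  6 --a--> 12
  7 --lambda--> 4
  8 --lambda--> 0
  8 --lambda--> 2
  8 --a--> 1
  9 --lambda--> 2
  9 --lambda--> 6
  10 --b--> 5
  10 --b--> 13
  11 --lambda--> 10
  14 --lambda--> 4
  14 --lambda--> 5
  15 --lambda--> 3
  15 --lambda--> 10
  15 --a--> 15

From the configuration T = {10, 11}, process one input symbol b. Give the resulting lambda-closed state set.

{0, 2, 4, 5, 7, 8, 12, 13, 14}

10 on b → {5, 13}.
No b-transition from 11.
Union after reading b: {5, 13}.
Now take the lambda-closure:
From 5 via lambda: add 7.
From 7 via lambda: add 4.
From 4 via lambda: add 8, 12.
From 8 via lambda: add 0, 2.
From 0 via lambda: add 14.
No new states can be added; the closed set is {0, 2, 4, 5, 7, 8, 12, 13, 14}.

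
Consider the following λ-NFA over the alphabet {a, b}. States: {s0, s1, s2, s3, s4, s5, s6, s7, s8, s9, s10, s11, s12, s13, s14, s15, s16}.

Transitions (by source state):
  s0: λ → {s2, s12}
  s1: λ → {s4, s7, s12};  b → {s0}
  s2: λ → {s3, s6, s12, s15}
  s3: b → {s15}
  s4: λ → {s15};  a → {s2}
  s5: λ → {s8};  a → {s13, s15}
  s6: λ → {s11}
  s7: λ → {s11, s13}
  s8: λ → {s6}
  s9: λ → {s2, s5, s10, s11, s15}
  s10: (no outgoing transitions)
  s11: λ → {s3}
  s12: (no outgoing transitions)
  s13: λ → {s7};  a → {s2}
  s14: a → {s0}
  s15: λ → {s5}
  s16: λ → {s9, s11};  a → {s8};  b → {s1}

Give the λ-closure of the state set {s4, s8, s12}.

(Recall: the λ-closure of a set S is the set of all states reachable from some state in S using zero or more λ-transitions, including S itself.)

Start with {s4, s8, s12}.
From s4 via λ: add s15.
From s8 via λ: add s6.
From s6 via λ: add s11.
From s15 via λ: add s5.
From s11 via λ: add s3.
No new states can be added; the closed set is {s3, s4, s5, s6, s8, s11, s12, s15}.

{s3, s4, s5, s6, s8, s11, s12, s15}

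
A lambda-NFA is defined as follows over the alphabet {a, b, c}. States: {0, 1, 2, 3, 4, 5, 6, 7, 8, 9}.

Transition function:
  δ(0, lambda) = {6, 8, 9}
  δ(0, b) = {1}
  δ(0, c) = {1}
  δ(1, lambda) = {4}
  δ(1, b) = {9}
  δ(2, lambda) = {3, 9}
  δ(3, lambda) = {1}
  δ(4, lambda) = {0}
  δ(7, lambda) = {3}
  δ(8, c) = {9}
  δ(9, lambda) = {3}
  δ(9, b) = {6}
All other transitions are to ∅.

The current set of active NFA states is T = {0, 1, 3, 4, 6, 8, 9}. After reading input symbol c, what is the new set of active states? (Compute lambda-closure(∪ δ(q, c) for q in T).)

0 on c → {1}.
8 on c → {9}.
No c-transition from 1, 3, 4, 6, 9.
Union after reading c: {1, 9}.
Now take the lambda-closure:
From 1 via lambda: add 4.
From 9 via lambda: add 3.
From 4 via lambda: add 0.
From 0 via lambda: add 6, 8.
No new states can be added; the closed set is {0, 1, 3, 4, 6, 8, 9}.

{0, 1, 3, 4, 6, 8, 9}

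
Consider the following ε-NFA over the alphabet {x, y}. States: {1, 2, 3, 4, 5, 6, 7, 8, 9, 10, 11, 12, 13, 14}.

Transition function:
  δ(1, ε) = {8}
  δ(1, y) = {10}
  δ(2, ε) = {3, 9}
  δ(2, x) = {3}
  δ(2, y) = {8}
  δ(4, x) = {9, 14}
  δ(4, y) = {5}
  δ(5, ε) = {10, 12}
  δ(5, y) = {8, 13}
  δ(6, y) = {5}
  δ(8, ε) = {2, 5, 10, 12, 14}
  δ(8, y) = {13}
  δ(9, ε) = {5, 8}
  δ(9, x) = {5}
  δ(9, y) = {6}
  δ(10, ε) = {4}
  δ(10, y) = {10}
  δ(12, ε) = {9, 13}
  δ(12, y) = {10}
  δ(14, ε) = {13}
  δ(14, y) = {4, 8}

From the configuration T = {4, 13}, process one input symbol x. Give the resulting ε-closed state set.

{2, 3, 4, 5, 8, 9, 10, 12, 13, 14}

4 on x → {9, 14}.
No x-transition from 13.
Union after reading x: {9, 14}.
Now take the ε-closure:
From 9 via ε: add 5, 8.
From 14 via ε: add 13.
From 5 via ε: add 10, 12.
From 8 via ε: add 2.
From 2 via ε: add 3.
From 10 via ε: add 4.
No new states can be added; the closed set is {2, 3, 4, 5, 8, 9, 10, 12, 13, 14}.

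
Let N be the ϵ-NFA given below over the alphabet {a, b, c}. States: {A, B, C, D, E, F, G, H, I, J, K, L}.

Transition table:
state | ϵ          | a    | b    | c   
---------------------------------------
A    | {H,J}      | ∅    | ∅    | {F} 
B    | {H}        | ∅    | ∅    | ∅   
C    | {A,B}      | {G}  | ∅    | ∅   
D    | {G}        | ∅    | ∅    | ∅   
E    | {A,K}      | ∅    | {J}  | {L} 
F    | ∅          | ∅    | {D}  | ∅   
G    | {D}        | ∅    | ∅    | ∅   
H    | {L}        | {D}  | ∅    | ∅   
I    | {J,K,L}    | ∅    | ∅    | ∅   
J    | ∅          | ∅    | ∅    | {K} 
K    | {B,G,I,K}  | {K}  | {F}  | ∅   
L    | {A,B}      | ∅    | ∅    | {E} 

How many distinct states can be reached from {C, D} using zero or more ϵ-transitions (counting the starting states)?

Start with {C, D}.
From C via ϵ: add A, B.
From D via ϵ: add G.
From A via ϵ: add H, J.
From H via ϵ: add L.
ϵ-closure = {A, B, C, D, G, H, J, L}, which has 8 states.

8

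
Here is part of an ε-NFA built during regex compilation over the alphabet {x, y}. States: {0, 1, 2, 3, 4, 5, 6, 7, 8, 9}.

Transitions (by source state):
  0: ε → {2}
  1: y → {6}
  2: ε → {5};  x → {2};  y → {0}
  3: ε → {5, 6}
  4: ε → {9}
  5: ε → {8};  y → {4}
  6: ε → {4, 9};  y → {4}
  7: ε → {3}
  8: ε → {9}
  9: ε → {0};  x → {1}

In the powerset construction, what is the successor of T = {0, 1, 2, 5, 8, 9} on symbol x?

{0, 1, 2, 5, 8, 9}

2 on x → {2}.
9 on x → {1}.
No x-transition from 0, 1, 5, 8.
Union after reading x: {1, 2}.
Now take the ε-closure:
From 2 via ε: add 5.
From 5 via ε: add 8.
From 8 via ε: add 9.
From 9 via ε: add 0.
No new states can be added; the closed set is {0, 1, 2, 5, 8, 9}.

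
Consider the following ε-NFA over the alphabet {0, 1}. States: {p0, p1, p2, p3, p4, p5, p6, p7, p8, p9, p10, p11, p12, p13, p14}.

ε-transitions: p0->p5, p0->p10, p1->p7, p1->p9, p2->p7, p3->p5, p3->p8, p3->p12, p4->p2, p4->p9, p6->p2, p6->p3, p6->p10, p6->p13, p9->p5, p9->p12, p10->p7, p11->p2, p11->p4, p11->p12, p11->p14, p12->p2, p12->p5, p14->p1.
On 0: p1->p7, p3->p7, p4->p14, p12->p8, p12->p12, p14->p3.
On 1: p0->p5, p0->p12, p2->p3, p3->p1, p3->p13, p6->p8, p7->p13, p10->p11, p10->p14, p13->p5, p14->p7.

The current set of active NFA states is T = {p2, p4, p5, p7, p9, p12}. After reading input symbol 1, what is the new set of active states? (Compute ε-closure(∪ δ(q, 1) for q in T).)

{p2, p3, p5, p7, p8, p12, p13}

p2 on 1 → {p3}.
p7 on 1 → {p13}.
No 1-transition from p4, p5, p9, p12.
Union after reading 1: {p3, p13}.
Now take the ε-closure:
From p3 via ε: add p5, p8, p12.
From p12 via ε: add p2.
From p2 via ε: add p7.
No new states can be added; the closed set is {p2, p3, p5, p7, p8, p12, p13}.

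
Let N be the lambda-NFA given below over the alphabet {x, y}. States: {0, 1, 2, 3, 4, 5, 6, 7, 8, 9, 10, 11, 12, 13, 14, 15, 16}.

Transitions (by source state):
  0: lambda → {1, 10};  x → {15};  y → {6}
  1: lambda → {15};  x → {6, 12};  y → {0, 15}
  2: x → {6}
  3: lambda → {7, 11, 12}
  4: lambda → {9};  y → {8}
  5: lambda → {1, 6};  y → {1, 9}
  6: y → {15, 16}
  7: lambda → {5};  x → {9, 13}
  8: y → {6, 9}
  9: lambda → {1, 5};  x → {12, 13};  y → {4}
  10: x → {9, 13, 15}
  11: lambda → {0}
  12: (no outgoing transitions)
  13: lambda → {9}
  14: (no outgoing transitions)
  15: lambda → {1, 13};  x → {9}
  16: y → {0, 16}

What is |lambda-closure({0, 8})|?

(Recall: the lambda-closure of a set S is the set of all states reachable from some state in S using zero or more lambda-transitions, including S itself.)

9

Start with {0, 8}.
From 0 via lambda: add 1, 10.
From 1 via lambda: add 15.
From 15 via lambda: add 13.
From 13 via lambda: add 9.
From 9 via lambda: add 5.
From 5 via lambda: add 6.
lambda-closure = {0, 1, 5, 6, 8, 9, 10, 13, 15}, which has 9 states.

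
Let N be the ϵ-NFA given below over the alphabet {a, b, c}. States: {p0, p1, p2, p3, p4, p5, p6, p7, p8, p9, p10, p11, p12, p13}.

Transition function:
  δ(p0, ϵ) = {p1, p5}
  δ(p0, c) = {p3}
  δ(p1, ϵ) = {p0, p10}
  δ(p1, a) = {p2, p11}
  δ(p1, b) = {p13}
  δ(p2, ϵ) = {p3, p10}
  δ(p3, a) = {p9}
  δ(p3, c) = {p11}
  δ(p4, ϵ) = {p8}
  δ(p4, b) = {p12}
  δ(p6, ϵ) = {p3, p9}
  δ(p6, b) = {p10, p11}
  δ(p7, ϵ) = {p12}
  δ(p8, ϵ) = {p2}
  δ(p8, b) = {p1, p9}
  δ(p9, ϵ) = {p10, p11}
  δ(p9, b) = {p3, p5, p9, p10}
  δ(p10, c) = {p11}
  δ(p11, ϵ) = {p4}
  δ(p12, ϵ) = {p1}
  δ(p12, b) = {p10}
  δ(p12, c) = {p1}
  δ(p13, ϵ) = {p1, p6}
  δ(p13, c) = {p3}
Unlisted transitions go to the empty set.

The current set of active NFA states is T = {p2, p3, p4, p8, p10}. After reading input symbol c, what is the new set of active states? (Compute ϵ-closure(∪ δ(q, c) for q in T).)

{p2, p3, p4, p8, p10, p11}

p3 on c → {p11}.
p10 on c → {p11}.
No c-transition from p2, p4, p8.
Union after reading c: {p11}.
Now take the ϵ-closure:
From p11 via ϵ: add p4.
From p4 via ϵ: add p8.
From p8 via ϵ: add p2.
From p2 via ϵ: add p3, p10.
No new states can be added; the closed set is {p2, p3, p4, p8, p10, p11}.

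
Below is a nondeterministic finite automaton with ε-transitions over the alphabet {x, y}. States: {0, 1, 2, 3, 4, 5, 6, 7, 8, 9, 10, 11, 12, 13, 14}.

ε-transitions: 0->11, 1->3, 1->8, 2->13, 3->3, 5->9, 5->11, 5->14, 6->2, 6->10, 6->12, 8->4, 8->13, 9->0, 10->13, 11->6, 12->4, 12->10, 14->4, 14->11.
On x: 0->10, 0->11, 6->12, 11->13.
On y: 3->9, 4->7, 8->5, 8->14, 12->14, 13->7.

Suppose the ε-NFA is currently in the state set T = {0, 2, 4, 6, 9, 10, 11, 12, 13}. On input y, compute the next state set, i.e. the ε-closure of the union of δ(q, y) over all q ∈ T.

4 on y → {7}.
12 on y → {14}.
13 on y → {7}.
No y-transition from 0, 2, 6, 9, 10, 11.
Union after reading y: {7, 14}.
Now take the ε-closure:
From 14 via ε: add 4, 11.
From 11 via ε: add 6.
From 6 via ε: add 2, 10, 12.
From 2 via ε: add 13.
No new states can be added; the closed set is {2, 4, 6, 7, 10, 11, 12, 13, 14}.

{2, 4, 6, 7, 10, 11, 12, 13, 14}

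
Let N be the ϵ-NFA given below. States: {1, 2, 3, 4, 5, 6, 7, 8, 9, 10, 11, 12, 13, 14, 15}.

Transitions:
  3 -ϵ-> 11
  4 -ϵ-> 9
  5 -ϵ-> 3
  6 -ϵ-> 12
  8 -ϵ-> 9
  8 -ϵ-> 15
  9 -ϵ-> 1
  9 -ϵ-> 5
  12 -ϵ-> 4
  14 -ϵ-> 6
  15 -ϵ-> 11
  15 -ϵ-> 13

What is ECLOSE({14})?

{1, 3, 4, 5, 6, 9, 11, 12, 14}

Start with {14}.
From 14 via ϵ: add 6.
From 6 via ϵ: add 12.
From 12 via ϵ: add 4.
From 4 via ϵ: add 9.
From 9 via ϵ: add 1, 5.
From 5 via ϵ: add 3.
From 3 via ϵ: add 11.
No new states can be added; the closed set is {1, 3, 4, 5, 6, 9, 11, 12, 14}.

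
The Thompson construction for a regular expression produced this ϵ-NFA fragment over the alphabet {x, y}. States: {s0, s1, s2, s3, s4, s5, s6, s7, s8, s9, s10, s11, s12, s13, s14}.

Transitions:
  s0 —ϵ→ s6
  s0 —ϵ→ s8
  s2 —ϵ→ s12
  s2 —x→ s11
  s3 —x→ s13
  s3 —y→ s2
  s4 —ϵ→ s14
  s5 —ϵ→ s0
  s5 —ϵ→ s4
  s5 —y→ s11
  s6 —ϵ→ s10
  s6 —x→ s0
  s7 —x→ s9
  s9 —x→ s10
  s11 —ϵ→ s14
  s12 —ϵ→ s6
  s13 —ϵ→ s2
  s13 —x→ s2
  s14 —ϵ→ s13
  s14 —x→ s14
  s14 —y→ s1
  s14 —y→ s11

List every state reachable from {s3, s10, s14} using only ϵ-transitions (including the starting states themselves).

Start with {s3, s10, s14}.
From s14 via ϵ: add s13.
From s13 via ϵ: add s2.
From s2 via ϵ: add s12.
From s12 via ϵ: add s6.
No new states can be added; the closed set is {s2, s3, s6, s10, s12, s13, s14}.

{s2, s3, s6, s10, s12, s13, s14}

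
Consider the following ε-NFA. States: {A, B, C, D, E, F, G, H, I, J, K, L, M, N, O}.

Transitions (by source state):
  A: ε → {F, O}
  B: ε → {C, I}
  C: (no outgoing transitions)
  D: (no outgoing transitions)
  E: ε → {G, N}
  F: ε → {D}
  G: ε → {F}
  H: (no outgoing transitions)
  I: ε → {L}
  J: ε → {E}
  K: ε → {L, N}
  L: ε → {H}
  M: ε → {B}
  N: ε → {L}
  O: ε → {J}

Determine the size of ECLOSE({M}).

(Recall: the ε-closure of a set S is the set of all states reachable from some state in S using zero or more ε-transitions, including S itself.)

Start with {M}.
From M via ε: add B.
From B via ε: add C, I.
From I via ε: add L.
From L via ε: add H.
ε-closure = {B, C, H, I, L, M}, which has 6 states.

6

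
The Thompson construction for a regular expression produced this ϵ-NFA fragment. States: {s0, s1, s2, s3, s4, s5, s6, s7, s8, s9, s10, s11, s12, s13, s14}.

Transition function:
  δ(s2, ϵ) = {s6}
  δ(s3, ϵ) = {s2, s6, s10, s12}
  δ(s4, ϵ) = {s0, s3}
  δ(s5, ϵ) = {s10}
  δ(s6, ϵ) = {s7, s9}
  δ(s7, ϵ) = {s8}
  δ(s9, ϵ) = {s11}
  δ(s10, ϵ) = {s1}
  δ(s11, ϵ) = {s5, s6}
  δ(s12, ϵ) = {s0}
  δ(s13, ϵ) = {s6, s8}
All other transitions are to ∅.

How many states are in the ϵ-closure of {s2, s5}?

Start with {s2, s5}.
From s2 via ϵ: add s6.
From s5 via ϵ: add s10.
From s6 via ϵ: add s7, s9.
From s10 via ϵ: add s1.
From s7 via ϵ: add s8.
From s9 via ϵ: add s11.
ϵ-closure = {s1, s2, s5, s6, s7, s8, s9, s10, s11}, which has 9 states.

9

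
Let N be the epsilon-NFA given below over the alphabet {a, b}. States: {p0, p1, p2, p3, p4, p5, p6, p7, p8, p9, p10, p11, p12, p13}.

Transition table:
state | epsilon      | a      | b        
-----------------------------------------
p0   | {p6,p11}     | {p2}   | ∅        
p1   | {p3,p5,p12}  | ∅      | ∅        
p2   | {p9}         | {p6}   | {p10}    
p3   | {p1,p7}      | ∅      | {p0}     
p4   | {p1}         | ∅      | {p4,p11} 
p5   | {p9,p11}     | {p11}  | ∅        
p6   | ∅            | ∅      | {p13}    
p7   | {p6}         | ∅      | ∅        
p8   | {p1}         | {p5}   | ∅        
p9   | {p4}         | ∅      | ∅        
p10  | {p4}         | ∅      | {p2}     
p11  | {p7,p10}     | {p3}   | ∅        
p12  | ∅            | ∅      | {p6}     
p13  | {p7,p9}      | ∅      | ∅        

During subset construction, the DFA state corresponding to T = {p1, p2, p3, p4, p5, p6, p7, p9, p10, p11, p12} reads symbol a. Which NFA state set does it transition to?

p2 on a → {p6}.
p5 on a → {p11}.
p11 on a → {p3}.
No a-transition from p1, p3, p4, p6, p7, p9, p10, p12.
Union after reading a: {p3, p6, p11}.
Now take the epsilon-closure:
From p3 via epsilon: add p1, p7.
From p11 via epsilon: add p10.
From p1 via epsilon: add p5, p12.
From p10 via epsilon: add p4.
From p5 via epsilon: add p9.
No new states can be added; the closed set is {p1, p3, p4, p5, p6, p7, p9, p10, p11, p12}.

{p1, p3, p4, p5, p6, p7, p9, p10, p11, p12}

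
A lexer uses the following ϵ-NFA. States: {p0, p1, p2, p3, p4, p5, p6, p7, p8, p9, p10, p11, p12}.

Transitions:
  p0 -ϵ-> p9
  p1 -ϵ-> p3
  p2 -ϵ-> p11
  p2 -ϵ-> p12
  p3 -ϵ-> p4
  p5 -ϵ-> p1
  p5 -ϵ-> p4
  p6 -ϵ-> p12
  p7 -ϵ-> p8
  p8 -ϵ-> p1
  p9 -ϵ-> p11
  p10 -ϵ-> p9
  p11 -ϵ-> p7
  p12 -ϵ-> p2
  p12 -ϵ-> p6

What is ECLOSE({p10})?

{p1, p3, p4, p7, p8, p9, p10, p11}

Start with {p10}.
From p10 via ϵ: add p9.
From p9 via ϵ: add p11.
From p11 via ϵ: add p7.
From p7 via ϵ: add p8.
From p8 via ϵ: add p1.
From p1 via ϵ: add p3.
From p3 via ϵ: add p4.
No new states can be added; the closed set is {p1, p3, p4, p7, p8, p9, p10, p11}.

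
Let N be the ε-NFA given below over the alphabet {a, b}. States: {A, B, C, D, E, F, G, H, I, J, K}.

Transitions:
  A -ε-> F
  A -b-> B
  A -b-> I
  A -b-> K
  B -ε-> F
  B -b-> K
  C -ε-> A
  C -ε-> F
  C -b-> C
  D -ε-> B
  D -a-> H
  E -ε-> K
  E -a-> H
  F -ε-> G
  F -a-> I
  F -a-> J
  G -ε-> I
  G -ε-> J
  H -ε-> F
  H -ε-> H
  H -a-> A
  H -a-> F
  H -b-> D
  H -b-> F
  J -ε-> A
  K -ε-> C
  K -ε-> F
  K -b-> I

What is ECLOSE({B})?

{A, B, F, G, I, J}

Start with {B}.
From B via ε: add F.
From F via ε: add G.
From G via ε: add I, J.
From J via ε: add A.
No new states can be added; the closed set is {A, B, F, G, I, J}.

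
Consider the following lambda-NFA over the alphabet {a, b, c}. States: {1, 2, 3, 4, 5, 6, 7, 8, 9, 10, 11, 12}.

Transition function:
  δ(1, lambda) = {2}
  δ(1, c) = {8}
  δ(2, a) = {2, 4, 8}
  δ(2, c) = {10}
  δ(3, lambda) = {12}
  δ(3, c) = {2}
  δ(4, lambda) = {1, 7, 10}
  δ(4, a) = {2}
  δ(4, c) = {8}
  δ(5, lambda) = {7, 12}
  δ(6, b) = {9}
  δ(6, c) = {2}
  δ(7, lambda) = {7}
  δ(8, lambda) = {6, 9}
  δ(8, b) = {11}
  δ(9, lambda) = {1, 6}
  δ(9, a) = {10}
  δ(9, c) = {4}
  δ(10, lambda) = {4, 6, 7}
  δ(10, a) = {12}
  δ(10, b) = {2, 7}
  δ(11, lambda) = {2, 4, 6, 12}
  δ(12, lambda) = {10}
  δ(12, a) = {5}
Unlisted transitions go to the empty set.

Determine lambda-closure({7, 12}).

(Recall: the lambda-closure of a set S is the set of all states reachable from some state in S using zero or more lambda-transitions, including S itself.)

Start with {7, 12}.
From 12 via lambda: add 10.
From 10 via lambda: add 4, 6.
From 4 via lambda: add 1.
From 1 via lambda: add 2.
No new states can be added; the closed set is {1, 2, 4, 6, 7, 10, 12}.

{1, 2, 4, 6, 7, 10, 12}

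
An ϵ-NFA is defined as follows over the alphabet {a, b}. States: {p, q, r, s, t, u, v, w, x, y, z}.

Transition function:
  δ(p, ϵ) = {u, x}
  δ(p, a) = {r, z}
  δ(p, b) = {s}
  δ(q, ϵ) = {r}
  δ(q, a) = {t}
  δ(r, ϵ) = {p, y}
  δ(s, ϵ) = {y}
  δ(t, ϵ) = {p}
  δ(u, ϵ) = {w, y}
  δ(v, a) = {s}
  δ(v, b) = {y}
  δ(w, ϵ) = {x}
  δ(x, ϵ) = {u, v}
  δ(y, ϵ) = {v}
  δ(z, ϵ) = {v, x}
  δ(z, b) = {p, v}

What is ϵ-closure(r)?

{p, r, u, v, w, x, y}

Start with {r}.
From r via ϵ: add p, y.
From p via ϵ: add u, x.
From y via ϵ: add v.
From u via ϵ: add w.
No new states can be added; the closed set is {p, r, u, v, w, x, y}.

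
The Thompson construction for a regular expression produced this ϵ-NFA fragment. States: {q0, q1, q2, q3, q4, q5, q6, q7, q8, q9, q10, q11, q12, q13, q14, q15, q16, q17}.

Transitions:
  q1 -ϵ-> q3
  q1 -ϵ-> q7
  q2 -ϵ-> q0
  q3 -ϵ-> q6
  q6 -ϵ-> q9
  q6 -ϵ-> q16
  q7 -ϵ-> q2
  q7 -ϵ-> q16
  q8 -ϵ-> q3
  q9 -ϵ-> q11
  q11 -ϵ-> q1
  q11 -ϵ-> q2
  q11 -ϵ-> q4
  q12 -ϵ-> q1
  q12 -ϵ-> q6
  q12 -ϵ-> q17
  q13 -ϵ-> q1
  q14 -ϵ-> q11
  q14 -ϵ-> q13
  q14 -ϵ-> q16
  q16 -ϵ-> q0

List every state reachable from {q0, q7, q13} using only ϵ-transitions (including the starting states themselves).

{q0, q1, q2, q3, q4, q6, q7, q9, q11, q13, q16}

Start with {q0, q7, q13}.
From q7 via ϵ: add q2, q16.
From q13 via ϵ: add q1.
From q1 via ϵ: add q3.
From q3 via ϵ: add q6.
From q6 via ϵ: add q9.
From q9 via ϵ: add q11.
From q11 via ϵ: add q4.
No new states can be added; the closed set is {q0, q1, q2, q3, q4, q6, q7, q9, q11, q13, q16}.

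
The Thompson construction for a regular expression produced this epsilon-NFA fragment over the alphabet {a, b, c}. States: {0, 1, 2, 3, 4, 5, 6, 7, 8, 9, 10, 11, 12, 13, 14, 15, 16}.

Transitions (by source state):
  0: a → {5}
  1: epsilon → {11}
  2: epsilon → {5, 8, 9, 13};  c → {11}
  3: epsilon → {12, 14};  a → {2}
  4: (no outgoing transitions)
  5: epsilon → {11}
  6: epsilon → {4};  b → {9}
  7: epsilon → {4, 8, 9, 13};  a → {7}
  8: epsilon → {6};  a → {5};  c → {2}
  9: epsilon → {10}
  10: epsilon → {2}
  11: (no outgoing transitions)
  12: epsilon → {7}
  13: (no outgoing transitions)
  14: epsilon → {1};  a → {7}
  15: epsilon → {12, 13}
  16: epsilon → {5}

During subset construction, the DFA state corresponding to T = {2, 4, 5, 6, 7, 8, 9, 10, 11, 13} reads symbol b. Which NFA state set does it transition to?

6 on b → {9}.
No b-transition from 2, 4, 5, 7, 8, 9, 10, 11, 13.
Union after reading b: {9}.
Now take the epsilon-closure:
From 9 via epsilon: add 10.
From 10 via epsilon: add 2.
From 2 via epsilon: add 5, 8, 13.
From 5 via epsilon: add 11.
From 8 via epsilon: add 6.
From 6 via epsilon: add 4.
No new states can be added; the closed set is {2, 4, 5, 6, 8, 9, 10, 11, 13}.

{2, 4, 5, 6, 8, 9, 10, 11, 13}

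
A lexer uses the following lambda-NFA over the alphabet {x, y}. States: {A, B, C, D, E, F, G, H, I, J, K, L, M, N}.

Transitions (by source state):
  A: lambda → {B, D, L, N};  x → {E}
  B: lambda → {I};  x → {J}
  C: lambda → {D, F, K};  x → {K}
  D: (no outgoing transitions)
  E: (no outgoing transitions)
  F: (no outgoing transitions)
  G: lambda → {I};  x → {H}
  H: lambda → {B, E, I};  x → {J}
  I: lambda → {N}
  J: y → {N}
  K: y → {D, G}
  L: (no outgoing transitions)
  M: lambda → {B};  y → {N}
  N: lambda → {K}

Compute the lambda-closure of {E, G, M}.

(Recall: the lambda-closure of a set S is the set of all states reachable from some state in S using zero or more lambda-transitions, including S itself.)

{B, E, G, I, K, M, N}

Start with {E, G, M}.
From G via lambda: add I.
From M via lambda: add B.
From I via lambda: add N.
From N via lambda: add K.
No new states can be added; the closed set is {B, E, G, I, K, M, N}.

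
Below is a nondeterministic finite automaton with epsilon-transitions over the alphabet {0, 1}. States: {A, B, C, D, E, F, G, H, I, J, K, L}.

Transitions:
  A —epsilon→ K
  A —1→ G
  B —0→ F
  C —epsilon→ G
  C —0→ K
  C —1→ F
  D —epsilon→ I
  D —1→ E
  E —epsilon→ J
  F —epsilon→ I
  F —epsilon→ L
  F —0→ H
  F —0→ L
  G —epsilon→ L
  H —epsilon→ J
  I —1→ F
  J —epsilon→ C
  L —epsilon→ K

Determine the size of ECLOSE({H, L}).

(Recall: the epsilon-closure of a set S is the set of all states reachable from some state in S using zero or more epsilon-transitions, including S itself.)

Start with {H, L}.
From H via epsilon: add J.
From L via epsilon: add K.
From J via epsilon: add C.
From C via epsilon: add G.
epsilon-closure = {C, G, H, J, K, L}, which has 6 states.

6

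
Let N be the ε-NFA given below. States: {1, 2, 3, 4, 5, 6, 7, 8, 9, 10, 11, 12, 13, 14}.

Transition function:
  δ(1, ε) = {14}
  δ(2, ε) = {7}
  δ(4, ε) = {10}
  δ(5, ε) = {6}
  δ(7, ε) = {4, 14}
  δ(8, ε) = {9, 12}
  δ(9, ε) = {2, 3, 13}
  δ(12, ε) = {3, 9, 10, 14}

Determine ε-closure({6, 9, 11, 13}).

{2, 3, 4, 6, 7, 9, 10, 11, 13, 14}

Start with {6, 9, 11, 13}.
From 9 via ε: add 2, 3.
From 2 via ε: add 7.
From 7 via ε: add 4, 14.
From 4 via ε: add 10.
No new states can be added; the closed set is {2, 3, 4, 6, 7, 9, 10, 11, 13, 14}.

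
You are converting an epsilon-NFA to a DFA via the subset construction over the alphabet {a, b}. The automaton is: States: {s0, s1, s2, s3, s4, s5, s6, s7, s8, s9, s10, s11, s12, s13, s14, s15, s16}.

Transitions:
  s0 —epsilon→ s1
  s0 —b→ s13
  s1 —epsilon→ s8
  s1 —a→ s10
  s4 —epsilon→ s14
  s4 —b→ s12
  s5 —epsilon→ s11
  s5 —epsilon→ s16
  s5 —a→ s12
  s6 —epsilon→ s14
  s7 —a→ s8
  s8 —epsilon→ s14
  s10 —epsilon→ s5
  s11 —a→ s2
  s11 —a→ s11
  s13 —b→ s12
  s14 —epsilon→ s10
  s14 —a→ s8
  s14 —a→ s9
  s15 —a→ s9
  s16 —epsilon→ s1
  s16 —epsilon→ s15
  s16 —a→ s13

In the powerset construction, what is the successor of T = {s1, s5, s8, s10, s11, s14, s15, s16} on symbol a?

s1 on a → {s10}.
s5 on a → {s12}.
s11 on a → {s2, s11}.
s14 on a → {s8, s9}.
s15 on a → {s9}.
s16 on a → {s13}.
No a-transition from s8, s10.
Union after reading a: {s2, s8, s9, s10, s11, s12, s13}.
Now take the epsilon-closure:
From s8 via epsilon: add s14.
From s10 via epsilon: add s5.
From s5 via epsilon: add s16.
From s16 via epsilon: add s1, s15.
No new states can be added; the closed set is {s1, s2, s5, s8, s9, s10, s11, s12, s13, s14, s15, s16}.

{s1, s2, s5, s8, s9, s10, s11, s12, s13, s14, s15, s16}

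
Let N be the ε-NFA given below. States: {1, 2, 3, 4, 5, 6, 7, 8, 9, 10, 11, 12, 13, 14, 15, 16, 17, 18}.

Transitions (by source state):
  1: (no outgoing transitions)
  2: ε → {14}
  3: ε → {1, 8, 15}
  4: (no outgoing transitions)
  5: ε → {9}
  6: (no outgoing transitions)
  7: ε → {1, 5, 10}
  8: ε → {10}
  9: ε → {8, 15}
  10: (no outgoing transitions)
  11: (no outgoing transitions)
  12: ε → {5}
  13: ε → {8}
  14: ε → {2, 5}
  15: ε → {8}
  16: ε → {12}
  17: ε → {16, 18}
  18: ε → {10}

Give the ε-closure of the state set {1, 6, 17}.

Start with {1, 6, 17}.
From 17 via ε: add 16, 18.
From 16 via ε: add 12.
From 18 via ε: add 10.
From 12 via ε: add 5.
From 5 via ε: add 9.
From 9 via ε: add 8, 15.
No new states can be added; the closed set is {1, 5, 6, 8, 9, 10, 12, 15, 16, 17, 18}.

{1, 5, 6, 8, 9, 10, 12, 15, 16, 17, 18}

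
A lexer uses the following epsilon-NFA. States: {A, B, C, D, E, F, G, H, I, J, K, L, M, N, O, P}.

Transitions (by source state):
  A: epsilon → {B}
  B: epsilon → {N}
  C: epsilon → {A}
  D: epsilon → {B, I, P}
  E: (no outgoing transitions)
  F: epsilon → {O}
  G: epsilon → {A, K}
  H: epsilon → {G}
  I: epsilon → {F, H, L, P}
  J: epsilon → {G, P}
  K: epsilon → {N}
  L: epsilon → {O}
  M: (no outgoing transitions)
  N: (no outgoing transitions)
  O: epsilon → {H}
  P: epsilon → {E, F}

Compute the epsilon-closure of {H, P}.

{A, B, E, F, G, H, K, N, O, P}

Start with {H, P}.
From H via epsilon: add G.
From P via epsilon: add E, F.
From F via epsilon: add O.
From G via epsilon: add A, K.
From A via epsilon: add B.
From K via epsilon: add N.
No new states can be added; the closed set is {A, B, E, F, G, H, K, N, O, P}.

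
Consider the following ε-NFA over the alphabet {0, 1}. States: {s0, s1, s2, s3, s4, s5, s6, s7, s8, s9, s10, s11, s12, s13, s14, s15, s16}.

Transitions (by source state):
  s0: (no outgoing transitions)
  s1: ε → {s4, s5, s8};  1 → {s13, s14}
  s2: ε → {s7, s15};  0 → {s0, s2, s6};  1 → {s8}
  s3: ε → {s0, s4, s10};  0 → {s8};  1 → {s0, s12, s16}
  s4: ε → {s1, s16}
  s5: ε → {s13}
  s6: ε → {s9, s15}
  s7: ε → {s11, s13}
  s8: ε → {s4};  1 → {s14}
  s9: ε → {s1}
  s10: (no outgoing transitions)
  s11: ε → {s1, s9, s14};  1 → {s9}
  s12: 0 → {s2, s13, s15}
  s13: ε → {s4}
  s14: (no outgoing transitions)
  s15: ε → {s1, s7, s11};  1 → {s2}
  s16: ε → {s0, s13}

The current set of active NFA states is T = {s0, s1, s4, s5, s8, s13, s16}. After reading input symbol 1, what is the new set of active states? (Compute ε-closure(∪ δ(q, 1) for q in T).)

{s0, s1, s4, s5, s8, s13, s14, s16}

s1 on 1 → {s13, s14}.
s8 on 1 → {s14}.
No 1-transition from s0, s4, s5, s13, s16.
Union after reading 1: {s13, s14}.
Now take the ε-closure:
From s13 via ε: add s4.
From s4 via ε: add s1, s16.
From s1 via ε: add s5, s8.
From s16 via ε: add s0.
No new states can be added; the closed set is {s0, s1, s4, s5, s8, s13, s14, s16}.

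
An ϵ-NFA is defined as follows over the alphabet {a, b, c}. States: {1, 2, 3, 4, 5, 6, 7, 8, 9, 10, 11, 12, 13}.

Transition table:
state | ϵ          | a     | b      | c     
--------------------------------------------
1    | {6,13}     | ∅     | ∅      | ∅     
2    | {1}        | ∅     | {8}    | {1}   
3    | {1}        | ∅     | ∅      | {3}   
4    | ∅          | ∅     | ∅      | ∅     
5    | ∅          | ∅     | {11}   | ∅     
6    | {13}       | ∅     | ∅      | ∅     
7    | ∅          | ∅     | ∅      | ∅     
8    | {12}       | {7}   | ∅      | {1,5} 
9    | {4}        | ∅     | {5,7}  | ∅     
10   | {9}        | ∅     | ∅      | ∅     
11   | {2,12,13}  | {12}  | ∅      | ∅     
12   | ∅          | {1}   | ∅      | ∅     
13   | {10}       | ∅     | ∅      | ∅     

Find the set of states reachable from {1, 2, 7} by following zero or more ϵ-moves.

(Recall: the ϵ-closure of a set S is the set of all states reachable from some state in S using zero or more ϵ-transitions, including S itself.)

Start with {1, 2, 7}.
From 1 via ϵ: add 6, 13.
From 13 via ϵ: add 10.
From 10 via ϵ: add 9.
From 9 via ϵ: add 4.
No new states can be added; the closed set is {1, 2, 4, 6, 7, 9, 10, 13}.

{1, 2, 4, 6, 7, 9, 10, 13}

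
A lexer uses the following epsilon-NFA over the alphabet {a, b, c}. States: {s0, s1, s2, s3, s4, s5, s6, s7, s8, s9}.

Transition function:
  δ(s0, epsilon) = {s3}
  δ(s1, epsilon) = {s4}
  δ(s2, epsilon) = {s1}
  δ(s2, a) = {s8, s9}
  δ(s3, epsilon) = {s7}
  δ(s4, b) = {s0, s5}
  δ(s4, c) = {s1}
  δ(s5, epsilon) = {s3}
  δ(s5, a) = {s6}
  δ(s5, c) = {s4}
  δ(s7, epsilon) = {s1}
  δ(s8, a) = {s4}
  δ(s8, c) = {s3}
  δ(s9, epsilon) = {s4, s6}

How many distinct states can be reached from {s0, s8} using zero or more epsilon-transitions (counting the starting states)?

6

Start with {s0, s8}.
From s0 via epsilon: add s3.
From s3 via epsilon: add s7.
From s7 via epsilon: add s1.
From s1 via epsilon: add s4.
epsilon-closure = {s0, s1, s3, s4, s7, s8}, which has 6 states.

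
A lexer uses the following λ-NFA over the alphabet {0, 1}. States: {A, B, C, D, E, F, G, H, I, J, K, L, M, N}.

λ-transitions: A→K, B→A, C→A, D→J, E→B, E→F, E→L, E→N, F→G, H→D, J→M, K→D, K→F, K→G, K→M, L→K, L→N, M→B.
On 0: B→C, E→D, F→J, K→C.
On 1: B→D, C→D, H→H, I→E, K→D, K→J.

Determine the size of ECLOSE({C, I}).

10

Start with {C, I}.
From C via λ: add A.
From A via λ: add K.
From K via λ: add D, F, G, M.
From D via λ: add J.
From M via λ: add B.
λ-closure = {A, B, C, D, F, G, I, J, K, M}, which has 10 states.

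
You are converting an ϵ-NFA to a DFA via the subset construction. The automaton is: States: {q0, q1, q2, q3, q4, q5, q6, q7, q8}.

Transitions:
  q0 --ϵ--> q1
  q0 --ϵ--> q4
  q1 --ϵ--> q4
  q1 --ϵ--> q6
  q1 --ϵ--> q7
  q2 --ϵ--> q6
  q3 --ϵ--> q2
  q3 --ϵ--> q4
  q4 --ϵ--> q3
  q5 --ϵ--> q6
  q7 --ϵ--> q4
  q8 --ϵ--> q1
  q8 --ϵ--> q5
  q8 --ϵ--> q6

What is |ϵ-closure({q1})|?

6

Start with {q1}.
From q1 via ϵ: add q4, q6, q7.
From q4 via ϵ: add q3.
From q3 via ϵ: add q2.
ϵ-closure = {q1, q2, q3, q4, q6, q7}, which has 6 states.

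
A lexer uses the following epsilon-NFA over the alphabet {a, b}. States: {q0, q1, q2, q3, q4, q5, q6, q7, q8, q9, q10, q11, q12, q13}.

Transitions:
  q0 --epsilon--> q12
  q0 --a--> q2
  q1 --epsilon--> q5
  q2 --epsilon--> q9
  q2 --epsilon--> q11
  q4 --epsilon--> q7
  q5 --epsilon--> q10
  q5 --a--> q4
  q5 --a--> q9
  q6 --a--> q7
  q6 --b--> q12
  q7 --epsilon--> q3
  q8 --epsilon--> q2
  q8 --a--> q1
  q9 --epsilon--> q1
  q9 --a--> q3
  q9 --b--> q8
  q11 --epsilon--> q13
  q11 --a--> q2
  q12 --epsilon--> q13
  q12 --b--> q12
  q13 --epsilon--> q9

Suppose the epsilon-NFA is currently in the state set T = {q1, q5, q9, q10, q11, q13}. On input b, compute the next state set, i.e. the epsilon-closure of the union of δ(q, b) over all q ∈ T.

{q1, q2, q5, q8, q9, q10, q11, q13}

q9 on b → {q8}.
No b-transition from q1, q5, q10, q11, q13.
Union after reading b: {q8}.
Now take the epsilon-closure:
From q8 via epsilon: add q2.
From q2 via epsilon: add q9, q11.
From q9 via epsilon: add q1.
From q11 via epsilon: add q13.
From q1 via epsilon: add q5.
From q5 via epsilon: add q10.
No new states can be added; the closed set is {q1, q2, q5, q8, q9, q10, q11, q13}.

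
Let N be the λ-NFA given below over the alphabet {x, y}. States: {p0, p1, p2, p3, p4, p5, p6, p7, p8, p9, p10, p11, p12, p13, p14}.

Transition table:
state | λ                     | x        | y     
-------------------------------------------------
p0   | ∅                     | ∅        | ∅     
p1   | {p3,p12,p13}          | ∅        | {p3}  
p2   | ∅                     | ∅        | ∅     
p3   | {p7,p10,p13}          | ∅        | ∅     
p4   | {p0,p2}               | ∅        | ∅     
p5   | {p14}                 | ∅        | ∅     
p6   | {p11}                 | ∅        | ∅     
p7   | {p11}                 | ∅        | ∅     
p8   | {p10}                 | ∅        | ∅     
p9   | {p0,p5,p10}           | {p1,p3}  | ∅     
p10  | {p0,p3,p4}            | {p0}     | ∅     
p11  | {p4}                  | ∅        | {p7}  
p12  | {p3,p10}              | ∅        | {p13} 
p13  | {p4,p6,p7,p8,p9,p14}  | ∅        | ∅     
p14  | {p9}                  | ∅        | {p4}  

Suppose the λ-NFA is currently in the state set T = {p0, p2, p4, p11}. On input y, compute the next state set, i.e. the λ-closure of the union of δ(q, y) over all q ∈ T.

p11 on y → {p7}.
No y-transition from p0, p2, p4.
Union after reading y: {p7}.
Now take the λ-closure:
From p7 via λ: add p11.
From p11 via λ: add p4.
From p4 via λ: add p0, p2.
No new states can be added; the closed set is {p0, p2, p4, p7, p11}.

{p0, p2, p4, p7, p11}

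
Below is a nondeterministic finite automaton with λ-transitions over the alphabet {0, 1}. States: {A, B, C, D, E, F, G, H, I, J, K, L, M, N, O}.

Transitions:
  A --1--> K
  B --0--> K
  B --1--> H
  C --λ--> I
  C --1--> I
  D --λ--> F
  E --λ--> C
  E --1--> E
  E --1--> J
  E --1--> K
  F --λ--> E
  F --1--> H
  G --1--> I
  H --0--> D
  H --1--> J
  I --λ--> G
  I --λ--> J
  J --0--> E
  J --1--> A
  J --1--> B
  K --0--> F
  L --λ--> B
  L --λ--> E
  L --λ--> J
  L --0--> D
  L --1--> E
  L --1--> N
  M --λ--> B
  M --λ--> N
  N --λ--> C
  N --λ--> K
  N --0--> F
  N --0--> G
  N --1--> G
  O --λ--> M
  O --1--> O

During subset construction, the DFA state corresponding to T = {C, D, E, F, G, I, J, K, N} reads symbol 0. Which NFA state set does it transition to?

J on 0 → {E}.
K on 0 → {F}.
N on 0 → {F, G}.
No 0-transition from C, D, E, F, G, I.
Union after reading 0: {E, F, G}.
Now take the λ-closure:
From E via λ: add C.
From C via λ: add I.
From I via λ: add J.
No new states can be added; the closed set is {C, E, F, G, I, J}.

{C, E, F, G, I, J}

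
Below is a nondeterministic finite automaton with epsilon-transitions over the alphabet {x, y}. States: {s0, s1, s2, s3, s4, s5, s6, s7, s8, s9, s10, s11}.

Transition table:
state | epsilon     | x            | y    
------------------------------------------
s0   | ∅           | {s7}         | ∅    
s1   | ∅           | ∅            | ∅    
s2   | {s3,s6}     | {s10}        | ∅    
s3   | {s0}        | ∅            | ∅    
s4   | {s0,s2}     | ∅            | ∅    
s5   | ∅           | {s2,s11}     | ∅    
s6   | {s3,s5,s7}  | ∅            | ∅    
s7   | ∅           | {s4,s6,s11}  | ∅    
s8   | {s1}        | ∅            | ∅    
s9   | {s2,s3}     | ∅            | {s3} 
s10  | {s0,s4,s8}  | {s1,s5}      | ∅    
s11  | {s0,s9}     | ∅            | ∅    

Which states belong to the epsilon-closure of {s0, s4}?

{s0, s2, s3, s4, s5, s6, s7}

Start with {s0, s4}.
From s4 via epsilon: add s2.
From s2 via epsilon: add s3, s6.
From s6 via epsilon: add s5, s7.
No new states can be added; the closed set is {s0, s2, s3, s4, s5, s6, s7}.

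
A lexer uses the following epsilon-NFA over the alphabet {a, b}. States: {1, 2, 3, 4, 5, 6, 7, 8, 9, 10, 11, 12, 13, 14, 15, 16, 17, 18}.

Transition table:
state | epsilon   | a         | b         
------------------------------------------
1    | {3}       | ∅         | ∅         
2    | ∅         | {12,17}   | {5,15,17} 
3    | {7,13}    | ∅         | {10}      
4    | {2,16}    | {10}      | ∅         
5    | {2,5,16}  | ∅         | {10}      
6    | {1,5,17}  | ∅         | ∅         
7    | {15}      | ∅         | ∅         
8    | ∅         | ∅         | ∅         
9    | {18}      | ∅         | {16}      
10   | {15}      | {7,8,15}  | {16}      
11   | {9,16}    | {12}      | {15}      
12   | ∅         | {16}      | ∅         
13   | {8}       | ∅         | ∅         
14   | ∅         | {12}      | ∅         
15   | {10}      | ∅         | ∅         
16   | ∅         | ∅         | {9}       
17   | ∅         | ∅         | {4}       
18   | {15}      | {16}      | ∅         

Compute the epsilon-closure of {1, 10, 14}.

{1, 3, 7, 8, 10, 13, 14, 15}

Start with {1, 10, 14}.
From 1 via epsilon: add 3.
From 10 via epsilon: add 15.
From 3 via epsilon: add 7, 13.
From 13 via epsilon: add 8.
No new states can be added; the closed set is {1, 3, 7, 8, 10, 13, 14, 15}.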